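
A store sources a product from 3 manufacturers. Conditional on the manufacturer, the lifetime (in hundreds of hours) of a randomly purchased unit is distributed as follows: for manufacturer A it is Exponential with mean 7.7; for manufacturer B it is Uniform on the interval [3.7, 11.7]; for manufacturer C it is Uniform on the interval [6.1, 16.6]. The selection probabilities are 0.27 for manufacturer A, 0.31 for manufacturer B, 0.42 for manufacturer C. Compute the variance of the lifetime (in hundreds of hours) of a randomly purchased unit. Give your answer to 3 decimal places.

24.766

Per component, A: μ=7.7, E[X²]=118.58; B: μ=7.7, E[X²]=64.6233; C: μ=11.35, E[X²]=138.01.
E[X] = 0.27·7.7 + 0.31·7.7 + 0.42·11.35 = 9.233.
E[X²] = 0.27·118.58 + 0.31·64.6233 + 0.42·138.01 = 110.014.
Var(X) = E[X²] − (E[X])² = 110.014 − 85.2483 = 24.7657.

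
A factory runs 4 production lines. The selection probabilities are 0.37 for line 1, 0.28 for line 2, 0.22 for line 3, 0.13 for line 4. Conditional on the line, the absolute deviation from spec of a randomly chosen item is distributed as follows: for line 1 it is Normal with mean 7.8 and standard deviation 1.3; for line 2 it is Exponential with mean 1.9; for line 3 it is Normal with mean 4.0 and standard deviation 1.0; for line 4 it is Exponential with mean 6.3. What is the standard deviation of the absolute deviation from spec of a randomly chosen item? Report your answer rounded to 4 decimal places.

Per component, 1: μ=7.8, E[X²]=62.53; 2: μ=1.9, E[X²]=7.22; 3: μ=4, E[X²]=17; 4: μ=6.3, E[X²]=79.38.
E[X] = 0.37·7.8 + 0.28·1.9 + 0.22·4 + 0.13·6.3 = 5.117.
E[X²] = 0.37·62.53 + 0.28·7.22 + 0.22·17 + 0.13·79.38 = 39.2171.
Var(X) = E[X²] − (E[X])² = 39.2171 − 26.1837 = 13.0334.
SD(X) = √13.0334 = 3.61018.

3.6102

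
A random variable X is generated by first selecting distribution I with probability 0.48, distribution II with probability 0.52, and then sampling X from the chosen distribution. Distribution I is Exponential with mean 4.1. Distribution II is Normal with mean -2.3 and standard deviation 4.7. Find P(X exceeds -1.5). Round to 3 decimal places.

Conditional on each component, P(X > -1.5): I: 1; II: 0.432421.
By total probability, P(X > -1.5) = 0.48·1 + 0.52·0.432421 = 0.704859.

0.705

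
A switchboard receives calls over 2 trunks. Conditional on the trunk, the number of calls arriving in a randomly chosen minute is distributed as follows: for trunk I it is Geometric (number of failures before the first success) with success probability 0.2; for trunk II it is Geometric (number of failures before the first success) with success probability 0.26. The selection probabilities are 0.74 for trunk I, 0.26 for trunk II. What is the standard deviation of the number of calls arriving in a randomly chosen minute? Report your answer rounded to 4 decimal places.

4.2311

Per component, I: μ=4, E[X²]=36; II: μ=2.84615, E[X²]=19.0473.
E[X] = 0.74·4 + 0.26·2.84615 = 3.7.
E[X²] = 0.74·36 + 0.26·19.0473 = 31.5923.
Var(X) = E[X²] − (E[X])² = 31.5923 − 13.69 = 17.9023.
SD(X) = √17.9023 = 4.23111.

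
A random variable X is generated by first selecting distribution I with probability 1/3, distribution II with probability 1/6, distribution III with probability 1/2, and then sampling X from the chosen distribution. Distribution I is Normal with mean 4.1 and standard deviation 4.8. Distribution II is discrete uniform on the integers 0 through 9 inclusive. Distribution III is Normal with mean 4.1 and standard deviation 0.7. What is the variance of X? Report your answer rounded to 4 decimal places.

Per component, I: μ=4.1, E[X²]=39.85; II: μ=4.5, E[X²]=28.5; III: μ=4.1, E[X²]=17.3.
E[X] = 0.333333·4.1 + 0.166667·4.5 + 0.5·4.1 = 4.16667.
E[X²] = 0.333333·39.85 + 0.166667·28.5 + 0.5·17.3 = 26.6833.
Var(X) = E[X²] − (E[X])² = 26.6833 − 17.3611 = 9.32222.

9.3222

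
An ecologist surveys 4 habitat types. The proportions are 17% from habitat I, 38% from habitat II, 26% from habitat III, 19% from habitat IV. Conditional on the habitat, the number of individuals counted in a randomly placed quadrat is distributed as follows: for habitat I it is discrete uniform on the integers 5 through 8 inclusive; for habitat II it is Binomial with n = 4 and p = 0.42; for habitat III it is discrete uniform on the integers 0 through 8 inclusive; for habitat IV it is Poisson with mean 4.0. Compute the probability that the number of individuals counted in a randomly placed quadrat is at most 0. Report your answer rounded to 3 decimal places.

0.075

Conditional on each habitat, P(X ≤ 0): I: 0; II: 0.113165; III: 0.111111; IV: 0.0183156.
By total probability, P(X ≤ 0) = 0.17·0 + 0.38·0.113165 + 0.26·0.111111 + 0.19·0.0183156 = 0.0753715.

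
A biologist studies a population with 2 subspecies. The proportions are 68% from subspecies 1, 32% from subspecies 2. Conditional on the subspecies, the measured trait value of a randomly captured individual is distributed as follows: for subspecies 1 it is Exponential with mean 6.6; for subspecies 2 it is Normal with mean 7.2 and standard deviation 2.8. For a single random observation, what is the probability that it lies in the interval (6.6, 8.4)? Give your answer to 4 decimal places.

Conditional on each subspecies, P(6.6 < X < 8.4): 1: 0.0878127; 2: 0.25072.
By total probability, P(6.6 < X < 8.4) = 0.68·0.0878127 + 0.32·0.25072 = 0.139943.

0.1399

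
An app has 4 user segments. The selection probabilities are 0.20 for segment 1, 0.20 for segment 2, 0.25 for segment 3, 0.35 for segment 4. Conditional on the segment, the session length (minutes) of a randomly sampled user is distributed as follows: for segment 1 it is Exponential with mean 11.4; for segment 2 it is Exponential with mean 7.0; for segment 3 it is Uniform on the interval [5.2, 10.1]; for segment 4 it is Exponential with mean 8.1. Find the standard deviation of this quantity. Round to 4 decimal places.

Per component, 1: μ=11.4, E[X²]=259.92; 2: μ=7, E[X²]=98; 3: μ=7.65, E[X²]=60.5233; 4: μ=8.1, E[X²]=131.22.
E[X] = 0.2·11.4 + 0.2·7 + 0.25·7.65 + 0.35·8.1 = 8.4275.
E[X²] = 0.2·259.92 + 0.2·98 + 0.25·60.5233 + 0.35·131.22 = 132.642.
Var(X) = E[X²] − (E[X])² = 132.642 − 71.0228 = 61.6191.
SD(X) = √61.6191 = 7.84978.

7.8498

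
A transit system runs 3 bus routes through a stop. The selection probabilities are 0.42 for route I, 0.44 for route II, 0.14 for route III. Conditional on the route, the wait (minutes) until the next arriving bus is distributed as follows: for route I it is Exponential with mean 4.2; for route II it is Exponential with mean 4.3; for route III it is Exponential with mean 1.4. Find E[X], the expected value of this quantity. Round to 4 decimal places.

3.8520

Component means — I: 4.2; II: 4.3; III: 1.4.
E[X] = 0.42·4.2 + 0.44·4.3 + 0.14·1.4 = 3.852.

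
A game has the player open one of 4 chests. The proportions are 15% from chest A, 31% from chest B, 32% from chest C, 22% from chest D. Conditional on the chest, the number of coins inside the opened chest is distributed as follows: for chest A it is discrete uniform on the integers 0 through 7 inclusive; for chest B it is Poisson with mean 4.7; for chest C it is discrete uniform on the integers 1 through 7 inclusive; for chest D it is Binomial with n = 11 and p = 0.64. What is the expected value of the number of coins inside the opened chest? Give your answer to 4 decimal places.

Component means — A: 3.5; B: 4.7; C: 4; D: 7.04.
E[X] = 0.15·3.5 + 0.31·4.7 + 0.32·4 + 0.22·7.04 = 4.8108.

4.8108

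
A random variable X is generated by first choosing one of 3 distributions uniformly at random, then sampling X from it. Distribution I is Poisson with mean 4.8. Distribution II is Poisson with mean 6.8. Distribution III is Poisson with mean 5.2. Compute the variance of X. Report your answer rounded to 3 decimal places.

Per component, I: μ=4.8, E[X²]=27.84; II: μ=6.8, E[X²]=53.04; III: μ=5.2, E[X²]=32.24.
E[X] = 0.333333·4.8 + 0.333333·6.8 + 0.333333·5.2 = 5.6.
E[X²] = 0.333333·27.84 + 0.333333·53.04 + 0.333333·32.24 = 37.7067.
Var(X) = E[X²] − (E[X])² = 37.7067 − 31.36 = 6.34667.

6.347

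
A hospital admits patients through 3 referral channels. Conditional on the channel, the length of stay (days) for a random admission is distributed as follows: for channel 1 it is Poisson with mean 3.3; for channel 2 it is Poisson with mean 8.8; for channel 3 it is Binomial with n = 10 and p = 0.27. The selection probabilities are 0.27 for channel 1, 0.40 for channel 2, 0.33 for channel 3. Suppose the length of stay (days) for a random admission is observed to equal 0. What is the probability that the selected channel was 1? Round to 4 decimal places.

0.4115

Likelihoods P(X=0 | ·): 1: 0.0368832; 2: 0.000150733; 3: 0.0429763.
Posterior ∝ prior × likelihood. Numerator for 1: 0.27·0.0368832 = 0.00995846.
Normalizing constant: 0.27·0.0368832 + 0.4·0.000150733 + 0.33·0.0429763 = 0.0242009.
P(1 | observation) = 0.00995846 / 0.0242009 = 0.411491.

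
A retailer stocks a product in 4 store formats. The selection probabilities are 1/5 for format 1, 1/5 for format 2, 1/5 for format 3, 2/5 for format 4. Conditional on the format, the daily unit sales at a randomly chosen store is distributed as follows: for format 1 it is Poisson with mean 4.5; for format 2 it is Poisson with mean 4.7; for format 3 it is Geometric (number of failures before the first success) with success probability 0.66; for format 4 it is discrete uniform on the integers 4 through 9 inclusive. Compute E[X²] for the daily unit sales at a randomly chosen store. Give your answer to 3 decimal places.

For each component E[X²] = Var + (mean)², giving 1: 24.75; 2: 26.79; 3: 1.04591; 4: 45.1667.
Overall E[X²] = 0.2·24.75 + 0.2·26.79 + 0.2·1.04591 + 0.4·45.1667 = 28.5838.

28.584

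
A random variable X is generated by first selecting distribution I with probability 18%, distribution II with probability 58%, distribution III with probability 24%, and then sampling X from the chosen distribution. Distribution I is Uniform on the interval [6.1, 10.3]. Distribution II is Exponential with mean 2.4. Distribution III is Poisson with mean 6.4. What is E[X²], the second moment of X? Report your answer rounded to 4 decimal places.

For each component E[X²] = Var + (mean)², giving I: 68.71; II: 11.52; III: 47.36.
Overall E[X²] = 0.18·68.71 + 0.58·11.52 + 0.24·47.36 = 30.4158.

30.4158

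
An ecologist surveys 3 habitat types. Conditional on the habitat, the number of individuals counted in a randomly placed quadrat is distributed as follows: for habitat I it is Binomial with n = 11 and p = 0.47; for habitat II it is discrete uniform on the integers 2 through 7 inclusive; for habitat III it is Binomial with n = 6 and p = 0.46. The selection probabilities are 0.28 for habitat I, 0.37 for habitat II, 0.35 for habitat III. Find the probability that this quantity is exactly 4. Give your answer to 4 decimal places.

0.1832

Conditional on each habitat, P(X = 4): I: 0.189163; II: 0.166667; III: 0.195844.
By total probability, P(X = 4) = 0.28·0.189163 + 0.37·0.166667 + 0.35·0.195844 = 0.183178.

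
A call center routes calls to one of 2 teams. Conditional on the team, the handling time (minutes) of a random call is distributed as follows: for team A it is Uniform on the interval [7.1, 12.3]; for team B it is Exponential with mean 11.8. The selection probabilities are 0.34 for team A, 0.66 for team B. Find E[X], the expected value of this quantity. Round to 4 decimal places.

11.0860

Component means — A: 9.7; B: 11.8.
E[X] = 0.34·9.7 + 0.66·11.8 = 11.086.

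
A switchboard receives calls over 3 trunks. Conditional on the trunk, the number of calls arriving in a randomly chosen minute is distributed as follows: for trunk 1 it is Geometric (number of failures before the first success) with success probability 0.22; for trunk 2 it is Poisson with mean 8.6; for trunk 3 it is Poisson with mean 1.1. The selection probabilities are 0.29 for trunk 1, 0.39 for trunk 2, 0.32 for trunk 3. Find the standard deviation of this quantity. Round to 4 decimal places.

4.3410

Per component, 1: μ=3.54545, E[X²]=28.686; 2: μ=8.6, E[X²]=82.56; 3: μ=1.1, E[X²]=2.31.
E[X] = 0.29·3.54545 + 0.39·8.6 + 0.32·1.1 = 4.73418.
E[X²] = 0.29·28.686 + 0.39·82.56 + 0.32·2.31 = 41.2565.
Var(X) = E[X²] − (E[X])² = 41.2565 − 22.4125 = 18.844.
SD(X) = √18.844 = 4.34097.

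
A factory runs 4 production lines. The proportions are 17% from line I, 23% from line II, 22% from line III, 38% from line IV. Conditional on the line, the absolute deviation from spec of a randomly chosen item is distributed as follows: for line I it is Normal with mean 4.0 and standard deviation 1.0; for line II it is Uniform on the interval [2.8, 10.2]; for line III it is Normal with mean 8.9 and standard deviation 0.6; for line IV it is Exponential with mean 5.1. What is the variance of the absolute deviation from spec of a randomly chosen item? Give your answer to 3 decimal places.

Per component, I: μ=4, E[X²]=17; II: μ=6.5, E[X²]=46.8133; III: μ=8.9, E[X²]=79.57; IV: μ=5.1, E[X²]=52.02.
E[X] = 0.17·4 + 0.23·6.5 + 0.22·8.9 + 0.38·5.1 = 6.071.
E[X²] = 0.17·17 + 0.23·46.8133 + 0.22·79.57 + 0.38·52.02 = 50.9301.
Var(X) = E[X²] − (E[X])² = 50.9301 − 36.857 = 14.073.

14.073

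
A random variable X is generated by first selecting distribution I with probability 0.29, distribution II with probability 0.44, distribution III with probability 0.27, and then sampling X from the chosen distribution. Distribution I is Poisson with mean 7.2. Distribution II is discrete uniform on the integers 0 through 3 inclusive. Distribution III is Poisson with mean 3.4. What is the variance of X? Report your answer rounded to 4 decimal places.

Per component, I: μ=7.2, E[X²]=59.04; II: μ=1.5, E[X²]=3.5; III: μ=3.4, E[X²]=14.96.
E[X] = 0.29·7.2 + 0.44·1.5 + 0.27·3.4 = 3.666.
E[X²] = 0.29·59.04 + 0.44·3.5 + 0.27·14.96 = 22.7008.
Var(X) = E[X²] − (E[X])² = 22.7008 − 13.4396 = 9.26124.

9.2612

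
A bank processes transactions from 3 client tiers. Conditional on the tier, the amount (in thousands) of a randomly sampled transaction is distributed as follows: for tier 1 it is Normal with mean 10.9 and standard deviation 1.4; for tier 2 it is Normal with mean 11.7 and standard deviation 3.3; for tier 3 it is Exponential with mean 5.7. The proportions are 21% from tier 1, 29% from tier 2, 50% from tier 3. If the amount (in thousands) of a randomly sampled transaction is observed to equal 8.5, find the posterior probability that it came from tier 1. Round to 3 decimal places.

0.248

Likelihoods f(8.5 | ·): 1: 0.0655594; 2: 0.0755457; 3: 0.0394905.
Posterior ∝ prior × likelihood. Numerator for 1: 0.21·0.0655594 = 0.0137675.
Normalizing constant: 0.21·0.0655594 + 0.29·0.0755457 + 0.5·0.0394905 = 0.055421.
P(1 | observation) = 0.0137675 / 0.055421 = 0.248416.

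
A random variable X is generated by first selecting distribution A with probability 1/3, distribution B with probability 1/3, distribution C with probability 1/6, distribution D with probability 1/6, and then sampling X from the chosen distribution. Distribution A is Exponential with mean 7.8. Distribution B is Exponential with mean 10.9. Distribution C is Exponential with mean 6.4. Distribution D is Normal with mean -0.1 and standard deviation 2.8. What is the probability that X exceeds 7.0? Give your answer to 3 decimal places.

Conditional on each component, P(X > 7.0): A: 0.407613; B: 0.526133; C: 0.334958; D: 0.00561091.
By total probability, P(X > 7.0) = 0.333333·0.407613 + 0.333333·0.526133 + 0.166667·0.334958 + 0.166667·0.00561091 = 0.36801.

0.368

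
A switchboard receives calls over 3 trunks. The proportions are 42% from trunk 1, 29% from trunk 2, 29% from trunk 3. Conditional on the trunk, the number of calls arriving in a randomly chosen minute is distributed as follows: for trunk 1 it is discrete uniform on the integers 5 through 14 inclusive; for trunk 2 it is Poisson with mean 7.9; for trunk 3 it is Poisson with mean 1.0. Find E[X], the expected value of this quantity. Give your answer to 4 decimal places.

6.5710

Component means — 1: 9.5; 2: 7.9; 3: 1.
E[X] = 0.42·9.5 + 0.29·7.9 + 0.29·1 = 6.571.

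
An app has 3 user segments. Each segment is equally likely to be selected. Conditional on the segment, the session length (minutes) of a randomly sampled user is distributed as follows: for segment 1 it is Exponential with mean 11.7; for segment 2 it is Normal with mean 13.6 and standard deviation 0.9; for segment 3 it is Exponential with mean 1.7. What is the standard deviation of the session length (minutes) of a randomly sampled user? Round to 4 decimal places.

8.6087

Per component, 1: μ=11.7, E[X²]=273.78; 2: μ=13.6, E[X²]=185.77; 3: μ=1.7, E[X²]=5.78.
E[X] = 0.333333·11.7 + 0.333333·13.6 + 0.333333·1.7 = 9.
E[X²] = 0.333333·273.78 + 0.333333·185.77 + 0.333333·5.78 = 155.11.
Var(X) = E[X²] − (E[X])² = 155.11 − 81 = 74.11.
SD(X) = √74.11 = 8.60872.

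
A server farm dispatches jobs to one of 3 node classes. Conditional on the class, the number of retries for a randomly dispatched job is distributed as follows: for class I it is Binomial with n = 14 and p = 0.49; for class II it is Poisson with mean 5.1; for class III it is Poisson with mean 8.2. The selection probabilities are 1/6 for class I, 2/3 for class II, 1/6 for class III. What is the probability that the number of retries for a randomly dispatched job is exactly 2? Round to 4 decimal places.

0.0555

Conditional on each class, P(X = 2): I: 0.00676512; II: 0.0792882; III: 0.00923385.
By total probability, P(X = 2) = 0.166667·0.00676512 + 0.666667·0.0792882 + 0.166667·0.00923385 = 0.0555253.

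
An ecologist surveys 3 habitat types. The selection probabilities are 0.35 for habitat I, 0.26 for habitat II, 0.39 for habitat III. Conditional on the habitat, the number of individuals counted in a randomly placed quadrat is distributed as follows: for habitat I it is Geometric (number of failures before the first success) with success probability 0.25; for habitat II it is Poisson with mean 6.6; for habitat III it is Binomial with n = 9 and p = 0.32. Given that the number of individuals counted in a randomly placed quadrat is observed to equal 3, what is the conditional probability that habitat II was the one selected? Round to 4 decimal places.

Likelihoods P(X=3 | ·): I: 0.105469; II: 0.0651834; III: 0.272134.
Posterior ∝ prior × likelihood. Numerator for II: 0.26·0.0651834 = 0.0169477.
Normalizing constant: 0.35·0.105469 + 0.26·0.0651834 + 0.39·0.272134 = 0.159994.
P(II | observation) = 0.0169477 / 0.159994 = 0.105927.

0.1059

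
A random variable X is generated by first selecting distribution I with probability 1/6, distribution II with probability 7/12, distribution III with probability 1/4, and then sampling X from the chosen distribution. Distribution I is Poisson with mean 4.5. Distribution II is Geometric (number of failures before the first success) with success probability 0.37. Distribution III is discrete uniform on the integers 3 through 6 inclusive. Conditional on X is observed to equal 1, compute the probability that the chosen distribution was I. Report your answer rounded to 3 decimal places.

0.058

Likelihoods P(X=1 | ·): I: 0.0499905; II: 0.2331; III: 0.
Posterior ∝ prior × likelihood. Numerator for I: 0.166667·0.0499905 = 0.00833175.
Normalizing constant: 0.166667·0.0499905 + 0.583333·0.2331 + 0.25·0 = 0.144307.
P(I | observation) = 0.00833175 / 0.144307 = 0.0577364.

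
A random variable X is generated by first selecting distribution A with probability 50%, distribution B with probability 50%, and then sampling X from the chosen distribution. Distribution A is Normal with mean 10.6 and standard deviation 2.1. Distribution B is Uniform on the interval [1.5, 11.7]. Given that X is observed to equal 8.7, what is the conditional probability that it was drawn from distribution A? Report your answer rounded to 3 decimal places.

Likelihoods f(8.7 | ·): A: 0.126164; B: 0.0980392.
Posterior ∝ prior × likelihood. Numerator for A: 0.5·0.126164 = 0.063082.
Normalizing constant: 0.5·0.126164 + 0.5·0.0980392 = 0.112102.
P(A | observation) = 0.063082 / 0.112102 = 0.562722.

0.563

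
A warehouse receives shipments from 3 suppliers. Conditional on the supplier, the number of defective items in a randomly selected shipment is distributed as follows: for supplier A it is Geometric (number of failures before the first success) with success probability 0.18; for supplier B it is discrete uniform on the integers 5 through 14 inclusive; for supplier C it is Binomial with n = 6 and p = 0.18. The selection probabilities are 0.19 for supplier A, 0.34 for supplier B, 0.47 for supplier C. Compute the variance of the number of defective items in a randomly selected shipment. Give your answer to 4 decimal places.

22.0171

Per component, A: μ=4.55556, E[X²]=46.0617; B: μ=9.5, E[X²]=98.5; C: μ=1.08, E[X²]=2.052.
E[X] = 0.19·4.55556 + 0.34·9.5 + 0.47·1.08 = 4.60316.
E[X²] = 0.19·46.0617 + 0.34·98.5 + 0.47·2.052 = 43.2062.
Var(X) = E[X²] − (E[X])² = 43.2062 − 21.189 = 22.0171.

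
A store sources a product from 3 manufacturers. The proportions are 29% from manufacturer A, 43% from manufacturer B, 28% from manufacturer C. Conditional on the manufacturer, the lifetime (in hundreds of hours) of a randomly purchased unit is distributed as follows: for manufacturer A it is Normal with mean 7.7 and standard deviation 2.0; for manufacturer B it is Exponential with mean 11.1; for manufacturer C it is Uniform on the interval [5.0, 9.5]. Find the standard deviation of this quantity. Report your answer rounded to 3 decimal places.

Per component, A: μ=7.7, E[X²]=63.29; B: μ=11.1, E[X²]=246.42; C: μ=7.25, E[X²]=54.25.
E[X] = 0.29·7.7 + 0.43·11.1 + 0.28·7.25 = 9.036.
E[X²] = 0.29·63.29 + 0.43·246.42 + 0.28·54.25 = 139.505.
Var(X) = E[X²] − (E[X])² = 139.505 − 81.6493 = 57.8554.
SD(X) = √57.8554 = 7.60627.

7.606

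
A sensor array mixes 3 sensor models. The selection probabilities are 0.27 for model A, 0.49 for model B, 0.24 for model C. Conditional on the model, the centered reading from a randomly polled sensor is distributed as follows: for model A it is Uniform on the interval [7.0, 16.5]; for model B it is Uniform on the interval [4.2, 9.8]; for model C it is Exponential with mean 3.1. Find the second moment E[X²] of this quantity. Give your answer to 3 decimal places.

69.211

For each component E[X²] = Var + (mean)², giving A: 145.583; B: 51.6133; C: 19.22.
Overall E[X²] = 0.27·145.583 + 0.49·51.6133 + 0.24·19.22 = 69.2108.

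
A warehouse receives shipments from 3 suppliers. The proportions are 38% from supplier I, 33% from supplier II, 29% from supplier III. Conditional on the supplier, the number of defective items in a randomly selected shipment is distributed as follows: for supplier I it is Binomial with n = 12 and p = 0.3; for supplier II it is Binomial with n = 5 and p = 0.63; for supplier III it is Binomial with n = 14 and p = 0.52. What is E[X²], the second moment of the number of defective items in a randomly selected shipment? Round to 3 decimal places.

25.924

For each component E[X²] = Var + (mean)², giving I: 15.48; II: 11.088; III: 56.4928.
Overall E[X²] = 0.38·15.48 + 0.33·11.088 + 0.29·56.4928 = 25.9244.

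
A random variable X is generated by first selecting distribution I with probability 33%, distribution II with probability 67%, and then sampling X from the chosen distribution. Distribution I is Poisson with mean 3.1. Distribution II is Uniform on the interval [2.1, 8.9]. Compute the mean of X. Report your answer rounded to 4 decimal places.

Component means — I: 3.1; II: 5.5.
E[X] = 0.33·3.1 + 0.67·5.5 = 4.708.

4.7080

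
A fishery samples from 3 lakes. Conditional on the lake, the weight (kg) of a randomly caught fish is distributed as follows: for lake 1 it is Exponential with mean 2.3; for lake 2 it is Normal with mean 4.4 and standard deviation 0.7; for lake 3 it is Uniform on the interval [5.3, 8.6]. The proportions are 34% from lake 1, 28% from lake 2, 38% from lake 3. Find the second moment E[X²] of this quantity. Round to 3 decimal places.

For each component E[X²] = Var + (mean)², giving 1: 10.58; 2: 19.85; 3: 49.21.
Overall E[X²] = 0.34·10.58 + 0.28·19.85 + 0.38·49.21 = 27.855.

27.855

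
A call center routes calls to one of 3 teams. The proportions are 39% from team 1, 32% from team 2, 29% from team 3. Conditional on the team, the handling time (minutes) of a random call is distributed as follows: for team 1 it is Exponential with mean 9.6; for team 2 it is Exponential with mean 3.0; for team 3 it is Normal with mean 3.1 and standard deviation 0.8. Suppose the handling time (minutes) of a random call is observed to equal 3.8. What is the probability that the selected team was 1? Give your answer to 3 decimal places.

0.175

Likelihoods f(3.8 | ·): 1: 0.0701165; 2: 0.0939231; 3: 0.340069.
Posterior ∝ prior × likelihood. Numerator for 1: 0.39·0.0701165 = 0.0273455.
Normalizing constant: 0.39·0.0701165 + 0.32·0.0939231 + 0.29·0.340069 = 0.156021.
P(1 | observation) = 0.0273455 / 0.156021 = 0.175268.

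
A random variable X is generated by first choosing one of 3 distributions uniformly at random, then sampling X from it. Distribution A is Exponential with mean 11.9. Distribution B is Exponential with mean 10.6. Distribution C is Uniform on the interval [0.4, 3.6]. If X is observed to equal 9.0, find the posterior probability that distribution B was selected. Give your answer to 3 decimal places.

Likelihoods f(9.0 | ·): A: 0.0394453; B: 0.0403602; C: 0.
Posterior ∝ prior × likelihood. Numerator for B: 0.333333·0.0403602 = 0.0134534.
Normalizing constant: 0.333333·0.0394453 + 0.333333·0.0403602 + 0.333333·0 = 0.0266018.
P(B | observation) = 0.0134534 / 0.0266018 = 0.505732.

0.506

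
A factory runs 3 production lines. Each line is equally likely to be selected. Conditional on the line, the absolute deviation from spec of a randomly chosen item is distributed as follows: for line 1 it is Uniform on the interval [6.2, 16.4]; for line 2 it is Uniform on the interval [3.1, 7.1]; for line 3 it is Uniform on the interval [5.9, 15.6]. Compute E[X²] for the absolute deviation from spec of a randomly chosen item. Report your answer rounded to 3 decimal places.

For each component E[X²] = Var + (mean)², giving 1: 136.36; 2: 27.3433; 3: 123.403.
Overall E[X²] = 0.333333·136.36 + 0.333333·27.3433 + 0.333333·123.403 = 95.7022.

95.702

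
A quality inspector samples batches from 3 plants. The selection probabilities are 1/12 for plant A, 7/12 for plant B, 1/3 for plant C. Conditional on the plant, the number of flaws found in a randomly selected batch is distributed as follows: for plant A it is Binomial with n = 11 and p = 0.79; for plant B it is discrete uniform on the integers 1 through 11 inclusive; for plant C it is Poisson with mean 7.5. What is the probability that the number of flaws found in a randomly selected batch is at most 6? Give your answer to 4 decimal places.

0.4493

Conditional on each plant, P(X ≤ 6): A: 0.0607111; B: 0.545455; C: 0.378155.
By total probability, P(X ≤ 6) = 0.0833333·0.0607111 + 0.583333·0.545455 + 0.333333·0.378155 = 0.449293.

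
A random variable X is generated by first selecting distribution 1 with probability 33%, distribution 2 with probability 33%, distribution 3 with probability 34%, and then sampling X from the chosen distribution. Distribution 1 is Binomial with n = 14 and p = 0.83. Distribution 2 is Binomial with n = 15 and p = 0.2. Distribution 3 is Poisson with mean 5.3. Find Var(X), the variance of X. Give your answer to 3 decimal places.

16.413

Per component, 1: μ=11.62, E[X²]=137; 2: μ=3, E[X²]=11.4; 3: μ=5.3, E[X²]=33.39.
E[X] = 0.33·11.62 + 0.33·3 + 0.34·5.3 = 6.6266.
E[X²] = 0.33·137 + 0.33·11.4 + 0.34·33.39 = 60.3245.
Var(X) = E[X²] − (E[X])² = 60.3245 − 43.9118 = 16.4127.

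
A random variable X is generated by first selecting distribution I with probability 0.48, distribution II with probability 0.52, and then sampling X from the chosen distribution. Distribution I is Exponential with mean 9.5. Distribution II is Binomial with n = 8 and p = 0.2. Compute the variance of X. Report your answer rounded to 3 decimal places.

Per component, I: μ=9.5, E[X²]=180.5; II: μ=1.6, E[X²]=3.84.
E[X] = 0.48·9.5 + 0.52·1.6 = 5.392.
E[X²] = 0.48·180.5 + 0.52·3.84 = 88.6368.
Var(X) = E[X²] − (E[X])² = 88.6368 − 29.0737 = 59.5631.

59.563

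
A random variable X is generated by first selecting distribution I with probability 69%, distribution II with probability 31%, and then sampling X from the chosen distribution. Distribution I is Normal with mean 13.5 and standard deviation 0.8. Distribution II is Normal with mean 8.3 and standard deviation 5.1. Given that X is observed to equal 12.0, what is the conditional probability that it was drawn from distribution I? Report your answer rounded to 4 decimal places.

Likelihoods f(12.0 | ·): I: 0.0859828; II: 0.0601239.
Posterior ∝ prior × likelihood. Numerator for I: 0.69·0.0859828 = 0.0593282.
Normalizing constant: 0.69·0.0859828 + 0.31·0.0601239 = 0.0779666.
P(I | observation) = 0.0593282 / 0.0779666 = 0.760943.

0.7609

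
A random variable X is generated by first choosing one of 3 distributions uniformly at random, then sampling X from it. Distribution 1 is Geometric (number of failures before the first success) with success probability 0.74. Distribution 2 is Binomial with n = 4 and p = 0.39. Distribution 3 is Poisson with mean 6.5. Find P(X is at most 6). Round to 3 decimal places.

0.842

Conditional on each component, P(X ≤ 6): 1: 0.99992; 2: 1; 3: 0.526524.
By total probability, P(X ≤ 6) = 0.333333·0.99992 + 0.333333·1 + 0.333333·0.526524 = 0.842148.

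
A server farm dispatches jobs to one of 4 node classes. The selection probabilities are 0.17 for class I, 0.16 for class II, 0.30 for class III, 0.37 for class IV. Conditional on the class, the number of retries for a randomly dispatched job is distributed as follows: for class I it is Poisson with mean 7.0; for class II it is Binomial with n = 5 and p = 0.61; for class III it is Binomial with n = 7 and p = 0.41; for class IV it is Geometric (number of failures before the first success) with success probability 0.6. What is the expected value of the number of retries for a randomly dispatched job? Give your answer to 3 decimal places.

Component means — I: 7; II: 3.05; III: 2.87; IV: 0.666667.
E[X] = 0.17·7 + 0.16·3.05 + 0.3·2.87 + 0.37·0.666667 = 2.78567.

2.786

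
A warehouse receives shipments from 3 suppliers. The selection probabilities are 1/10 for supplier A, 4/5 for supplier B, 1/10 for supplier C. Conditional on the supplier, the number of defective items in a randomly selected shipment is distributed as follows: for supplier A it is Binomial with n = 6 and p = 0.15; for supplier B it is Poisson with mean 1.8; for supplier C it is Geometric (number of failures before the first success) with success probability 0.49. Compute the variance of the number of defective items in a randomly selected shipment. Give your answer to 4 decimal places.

Per component, A: μ=0.9, E[X²]=1.575; B: μ=1.8, E[X²]=5.04; C: μ=1.04082, E[X²]=3.20741.
E[X] = 0.1·0.9 + 0.8·1.8 + 0.1·1.04082 = 1.63408.
E[X²] = 0.1·1.575 + 0.8·5.04 + 0.1·3.20741 = 4.51024.
Var(X) = E[X²] − (E[X])² = 4.51024 − 2.67022 = 1.84002.

1.8400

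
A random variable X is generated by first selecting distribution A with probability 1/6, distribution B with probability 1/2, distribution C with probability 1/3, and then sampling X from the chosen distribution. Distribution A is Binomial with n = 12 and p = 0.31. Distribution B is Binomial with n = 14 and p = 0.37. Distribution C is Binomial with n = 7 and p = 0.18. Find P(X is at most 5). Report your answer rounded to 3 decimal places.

Conditional on each component, P(X ≤ 5): A: 0.865661; B: 0.579231; C: 0.999799.
By total probability, P(X ≤ 5) = 0.166667·0.865661 + 0.5·0.579231 + 0.333333·0.999799 = 0.767159.

0.767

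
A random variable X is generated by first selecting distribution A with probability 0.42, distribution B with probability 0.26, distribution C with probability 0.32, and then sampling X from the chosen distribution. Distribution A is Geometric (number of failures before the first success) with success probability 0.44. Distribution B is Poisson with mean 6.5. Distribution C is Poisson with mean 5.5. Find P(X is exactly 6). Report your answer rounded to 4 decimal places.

0.0969

Conditional on each component, P(X = 6): A: 0.01357; B: 0.157483; C: 0.157117.
By total probability, P(X = 6) = 0.42·0.01357 + 0.26·0.157483 + 0.32·0.157117 = 0.0969225.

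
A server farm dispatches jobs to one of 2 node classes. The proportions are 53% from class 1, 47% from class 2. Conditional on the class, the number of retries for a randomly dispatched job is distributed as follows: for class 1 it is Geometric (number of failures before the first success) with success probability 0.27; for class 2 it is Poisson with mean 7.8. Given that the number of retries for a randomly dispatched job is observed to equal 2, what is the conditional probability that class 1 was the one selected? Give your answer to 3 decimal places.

0.929

Likelihoods P(X=2 | ·): 1: 0.143883; 2: 0.0124641.
Posterior ∝ prior × likelihood. Numerator for 1: 0.53·0.143883 = 0.076258.
Normalizing constant: 0.53·0.143883 + 0.47·0.0124641 = 0.0821161.
P(1 | observation) = 0.076258 / 0.0821161 = 0.92866.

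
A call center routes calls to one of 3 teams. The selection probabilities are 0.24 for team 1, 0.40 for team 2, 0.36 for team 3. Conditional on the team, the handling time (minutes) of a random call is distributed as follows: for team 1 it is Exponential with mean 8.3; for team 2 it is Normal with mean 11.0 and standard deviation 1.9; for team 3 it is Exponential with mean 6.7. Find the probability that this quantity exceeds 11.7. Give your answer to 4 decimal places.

0.2639

Conditional on each team, P(X > 11.7): 1: 0.244232; 2: 0.35628; 3: 0.174424.
By total probability, P(X > 11.7) = 0.24·0.244232 + 0.4·0.35628 + 0.36·0.174424 = 0.26392.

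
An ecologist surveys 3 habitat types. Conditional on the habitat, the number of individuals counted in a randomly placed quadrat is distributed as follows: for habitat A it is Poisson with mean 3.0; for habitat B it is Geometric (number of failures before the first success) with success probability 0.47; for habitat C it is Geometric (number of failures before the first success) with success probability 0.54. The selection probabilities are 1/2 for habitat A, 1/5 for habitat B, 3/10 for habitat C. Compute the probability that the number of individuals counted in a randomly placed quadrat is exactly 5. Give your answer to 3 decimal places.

0.058

Conditional on each habitat, P(X = 5): A: 0.100819; B: 0.0196552; C: 0.011122.
By total probability, P(X = 5) = 0.5·0.100819 + 0.2·0.0196552 + 0.3·0.011122 = 0.057677.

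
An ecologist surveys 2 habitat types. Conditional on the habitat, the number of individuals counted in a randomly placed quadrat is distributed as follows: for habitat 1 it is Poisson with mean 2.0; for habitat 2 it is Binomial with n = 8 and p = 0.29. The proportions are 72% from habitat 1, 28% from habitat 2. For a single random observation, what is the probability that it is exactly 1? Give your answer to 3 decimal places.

0.254

Conditional on each habitat, P(X = 1): 1: 0.270671; 2: 0.211007.
By total probability, P(X = 1) = 0.72·0.270671 + 0.28·0.211007 = 0.253965.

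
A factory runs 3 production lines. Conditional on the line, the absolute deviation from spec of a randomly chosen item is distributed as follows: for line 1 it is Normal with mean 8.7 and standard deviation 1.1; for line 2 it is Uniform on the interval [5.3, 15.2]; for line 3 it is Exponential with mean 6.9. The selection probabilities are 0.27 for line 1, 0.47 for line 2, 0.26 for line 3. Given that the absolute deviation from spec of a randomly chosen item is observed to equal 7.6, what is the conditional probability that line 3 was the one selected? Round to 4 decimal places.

0.1049

Likelihoods f(7.6 | ·): 1: 0.219973; 2: 0.10101; 3: 0.0481723.
Posterior ∝ prior × likelihood. Numerator for 3: 0.26·0.0481723 = 0.0125248.
Normalizing constant: 0.27·0.219973 + 0.47·0.10101 + 0.26·0.0481723 = 0.119392.
P(3 | observation) = 0.0125248 / 0.119392 = 0.104905.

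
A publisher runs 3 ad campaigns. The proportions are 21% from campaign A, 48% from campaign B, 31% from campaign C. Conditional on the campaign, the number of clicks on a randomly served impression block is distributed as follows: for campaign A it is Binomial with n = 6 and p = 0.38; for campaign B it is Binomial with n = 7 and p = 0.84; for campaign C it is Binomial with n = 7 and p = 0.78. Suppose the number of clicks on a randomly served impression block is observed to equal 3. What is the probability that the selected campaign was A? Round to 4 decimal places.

0.7472

Likelihoods P(X=3 | ·): A: 0.261551; B: 0.0135952; C: 0.0389083.
Posterior ∝ prior × likelihood. Numerator for A: 0.21·0.261551 = 0.0549256.
Normalizing constant: 0.21·0.261551 + 0.48·0.0135952 + 0.31·0.0389083 = 0.0735129.
P(A | observation) = 0.0549256 / 0.0735129 = 0.747156.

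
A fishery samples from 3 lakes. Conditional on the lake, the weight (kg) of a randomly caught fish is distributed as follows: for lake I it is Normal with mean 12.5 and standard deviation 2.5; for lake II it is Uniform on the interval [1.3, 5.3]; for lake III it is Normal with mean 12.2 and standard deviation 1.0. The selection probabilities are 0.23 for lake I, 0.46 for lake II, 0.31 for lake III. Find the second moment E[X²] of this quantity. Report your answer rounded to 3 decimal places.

89.448

For each component E[X²] = Var + (mean)², giving I: 162.5; II: 12.2233; III: 149.84.
Overall E[X²] = 0.23·162.5 + 0.46·12.2233 + 0.31·149.84 = 89.4481.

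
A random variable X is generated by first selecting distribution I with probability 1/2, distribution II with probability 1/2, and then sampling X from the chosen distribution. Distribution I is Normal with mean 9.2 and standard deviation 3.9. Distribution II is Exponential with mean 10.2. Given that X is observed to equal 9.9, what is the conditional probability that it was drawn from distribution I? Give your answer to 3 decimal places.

Likelihoods f(9.9 | ·): I: 0.100658; II: 0.0371431.
Posterior ∝ prior × likelihood. Numerator for I: 0.5·0.100658 = 0.0503292.
Normalizing constant: 0.5·0.100658 + 0.5·0.0371431 = 0.0689008.
P(I | observation) = 0.0503292 / 0.0689008 = 0.730459.

0.730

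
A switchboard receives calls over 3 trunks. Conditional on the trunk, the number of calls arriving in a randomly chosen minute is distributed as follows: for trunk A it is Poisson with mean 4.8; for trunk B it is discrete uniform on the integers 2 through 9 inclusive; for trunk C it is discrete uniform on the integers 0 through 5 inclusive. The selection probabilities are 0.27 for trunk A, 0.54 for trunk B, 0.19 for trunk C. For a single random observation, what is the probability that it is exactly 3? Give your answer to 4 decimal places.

Conditional on each trunk, P(X = 3): A: 0.151691; B: 0.125; C: 0.166667.
By total probability, P(X = 3) = 0.27·0.151691 + 0.54·0.125 + 0.19·0.166667 = 0.140123.

0.1401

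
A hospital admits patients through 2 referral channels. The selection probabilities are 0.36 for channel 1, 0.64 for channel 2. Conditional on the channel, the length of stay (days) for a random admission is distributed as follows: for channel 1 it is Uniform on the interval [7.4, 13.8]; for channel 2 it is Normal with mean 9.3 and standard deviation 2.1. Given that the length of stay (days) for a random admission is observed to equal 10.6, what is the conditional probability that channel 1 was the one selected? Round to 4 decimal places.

Likelihoods f(10.6 | ·): 1: 0.15625; 2: 0.156847.
Posterior ∝ prior × likelihood. Numerator for 1: 0.36·0.15625 = 0.05625.
Normalizing constant: 0.36·0.15625 + 0.64·0.156847 = 0.156632.
P(1 | observation) = 0.05625 / 0.156632 = 0.359122.

0.3591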